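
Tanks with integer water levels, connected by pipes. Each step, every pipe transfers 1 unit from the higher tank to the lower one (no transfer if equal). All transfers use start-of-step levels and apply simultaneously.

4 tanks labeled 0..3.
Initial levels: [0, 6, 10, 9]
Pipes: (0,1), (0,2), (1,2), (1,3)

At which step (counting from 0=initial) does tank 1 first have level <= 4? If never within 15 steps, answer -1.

Answer: -1

Derivation:
Step 1: flows [1->0,2->0,2->1,3->1] -> levels [2 7 8 8]
Step 2: flows [1->0,2->0,2->1,3->1] -> levels [4 8 6 7]
Step 3: flows [1->0,2->0,1->2,1->3] -> levels [6 5 6 8]
Step 4: flows [0->1,0=2,2->1,3->1] -> levels [5 8 5 7]
Step 5: flows [1->0,0=2,1->2,1->3] -> levels [6 5 6 8]
  -> period-2 cycle (repeats step 3); tank 1 never drops to <=4
Tank 1 never reaches <=4 within 15 steps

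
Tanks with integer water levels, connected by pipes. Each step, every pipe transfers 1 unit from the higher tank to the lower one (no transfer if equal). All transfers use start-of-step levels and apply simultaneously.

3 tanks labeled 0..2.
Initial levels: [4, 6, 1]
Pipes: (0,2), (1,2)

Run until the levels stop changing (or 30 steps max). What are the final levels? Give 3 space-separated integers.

Step 1: flows [0->2,1->2] -> levels [3 5 3]
Step 2: flows [0=2,1->2] -> levels [3 4 4]
Step 3: flows [2->0,1=2] -> levels [4 4 3]
Step 4: flows [0->2,1->2] -> levels [3 3 5]
Step 5: flows [2->0,2->1] -> levels [4 4 3]
  -> period-2 cycle: step 5 state = step 3 state; never stabilizes
  -> state at step 30: (30-3) mod 2 = 1, same as step 4 -> [3 3 5]

Answer: 3 3 5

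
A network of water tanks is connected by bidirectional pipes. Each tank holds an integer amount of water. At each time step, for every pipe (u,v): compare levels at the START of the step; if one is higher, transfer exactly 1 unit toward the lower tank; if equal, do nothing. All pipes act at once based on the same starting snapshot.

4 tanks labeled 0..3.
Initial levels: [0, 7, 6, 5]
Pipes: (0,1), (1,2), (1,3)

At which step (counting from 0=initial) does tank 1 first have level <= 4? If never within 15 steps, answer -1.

Answer: 1

Derivation:
Step 1: flows [1->0,1->2,1->3] -> levels [1 4 7 6]
Tank 1 first reaches <=4 at step 1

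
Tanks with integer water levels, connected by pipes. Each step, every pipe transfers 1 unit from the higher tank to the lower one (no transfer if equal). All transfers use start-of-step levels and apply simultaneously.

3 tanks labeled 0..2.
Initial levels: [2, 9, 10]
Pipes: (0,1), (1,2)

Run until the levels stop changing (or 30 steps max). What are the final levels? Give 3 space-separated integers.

Step 1: flows [1->0,2->1] -> levels [3 9 9]
Step 2: flows [1->0,1=2] -> levels [4 8 9]
Step 3: flows [1->0,2->1] -> levels [5 8 8]
Step 4: flows [1->0,1=2] -> levels [6 7 8]
Step 5: flows [1->0,2->1] -> levels [7 7 7]
Step 6: flows [0=1,1=2] -> levels [7 7 7]
  -> stable (no change)

Answer: 7 7 7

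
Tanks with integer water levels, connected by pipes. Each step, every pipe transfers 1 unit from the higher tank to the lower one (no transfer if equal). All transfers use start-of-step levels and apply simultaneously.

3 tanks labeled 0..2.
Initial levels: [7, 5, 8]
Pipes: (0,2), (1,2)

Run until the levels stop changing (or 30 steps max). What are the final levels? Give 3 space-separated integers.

Answer: 6 6 8

Derivation:
Step 1: flows [2->0,2->1] -> levels [8 6 6]
Step 2: flows [0->2,1=2] -> levels [7 6 7]
Step 3: flows [0=2,2->1] -> levels [7 7 6]
Step 4: flows [0->2,1->2] -> levels [6 6 8]
Step 5: flows [2->0,2->1] -> levels [7 7 6]
  -> period-2 cycle: step 5 state = step 3 state; never stabilizes
  -> state at step 30: (30-3) mod 2 = 1, same as step 4 -> [6 6 8]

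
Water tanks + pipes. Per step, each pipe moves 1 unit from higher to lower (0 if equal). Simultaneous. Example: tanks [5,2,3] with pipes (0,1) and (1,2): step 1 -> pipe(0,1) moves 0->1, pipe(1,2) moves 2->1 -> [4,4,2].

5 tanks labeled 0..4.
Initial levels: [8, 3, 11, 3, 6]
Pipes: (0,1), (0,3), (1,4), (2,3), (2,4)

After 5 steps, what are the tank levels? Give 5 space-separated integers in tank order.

Step 1: flows [0->1,0->3,4->1,2->3,2->4] -> levels [6 5 9 5 6]
Step 2: flows [0->1,0->3,4->1,2->3,2->4] -> levels [4 7 7 7 6]
Step 3: flows [1->0,3->0,1->4,2=3,2->4] -> levels [6 5 6 6 8]
Step 4: flows [0->1,0=3,4->1,2=3,4->2] -> levels [5 7 7 6 6]
Step 5: flows [1->0,3->0,1->4,2->3,2->4] -> levels [7 5 5 6 8]

Answer: 7 5 5 6 8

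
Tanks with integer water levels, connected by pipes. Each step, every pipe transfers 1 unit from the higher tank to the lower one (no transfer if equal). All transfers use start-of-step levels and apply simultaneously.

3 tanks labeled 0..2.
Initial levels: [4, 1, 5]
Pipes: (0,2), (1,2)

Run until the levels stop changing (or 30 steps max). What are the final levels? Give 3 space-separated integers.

Step 1: flows [2->0,2->1] -> levels [5 2 3]
Step 2: flows [0->2,2->1] -> levels [4 3 3]
Step 3: flows [0->2,1=2] -> levels [3 3 4]
Step 4: flows [2->0,2->1] -> levels [4 4 2]
Step 5: flows [0->2,1->2] -> levels [3 3 4]
  -> period-2 cycle: step 5 state = step 3 state; never stabilizes
  -> state at step 30: (30-3) mod 2 = 1, same as step 4 -> [4 4 2]

Answer: 4 4 2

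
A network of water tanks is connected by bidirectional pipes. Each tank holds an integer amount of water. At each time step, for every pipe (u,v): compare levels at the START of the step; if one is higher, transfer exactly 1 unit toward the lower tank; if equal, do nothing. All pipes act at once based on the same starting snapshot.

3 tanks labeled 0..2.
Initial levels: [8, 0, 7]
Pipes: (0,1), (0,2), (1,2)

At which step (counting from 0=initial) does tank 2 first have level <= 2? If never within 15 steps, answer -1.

Answer: -1

Derivation:
Step 1: flows [0->1,0->2,2->1] -> levels [6 2 7]
Step 2: flows [0->1,2->0,2->1] -> levels [6 4 5]
Step 3: flows [0->1,0->2,2->1] -> levels [4 6 5]
Step 4: flows [1->0,2->0,1->2] -> levels [6 4 5]
  -> period-2 cycle (repeats step 2); tank 2 never drops to <=2
Tank 2 never reaches <=2 within 15 steps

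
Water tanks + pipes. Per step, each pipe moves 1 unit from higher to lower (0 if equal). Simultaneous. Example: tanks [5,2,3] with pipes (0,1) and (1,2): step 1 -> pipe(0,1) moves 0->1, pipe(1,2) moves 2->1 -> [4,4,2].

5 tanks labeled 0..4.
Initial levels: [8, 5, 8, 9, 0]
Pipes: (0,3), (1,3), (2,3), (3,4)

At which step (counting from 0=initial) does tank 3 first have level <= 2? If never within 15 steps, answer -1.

Answer: -1

Derivation:
Step 1: flows [3->0,3->1,3->2,3->4] -> levels [9 6 9 5 1]
Step 2: flows [0->3,1->3,2->3,3->4] -> levels [8 5 8 7 2]
Step 3: flows [0->3,3->1,2->3,3->4] -> levels [7 6 7 7 3]
Step 4: flows [0=3,3->1,2=3,3->4] -> levels [7 7 7 5 4]
Step 5: flows [0->3,1->3,2->3,3->4] -> levels [6 6 6 7 5]
Step 6: flows [3->0,3->1,3->2,3->4] -> levels [7 7 7 3 6]
Step 7: flows [0->3,1->3,2->3,4->3] -> levels [6 6 6 7 5]
  -> period-2 cycle (repeats step 5); tank 3 never drops to <=2
Tank 3 never reaches <=2 within 15 steps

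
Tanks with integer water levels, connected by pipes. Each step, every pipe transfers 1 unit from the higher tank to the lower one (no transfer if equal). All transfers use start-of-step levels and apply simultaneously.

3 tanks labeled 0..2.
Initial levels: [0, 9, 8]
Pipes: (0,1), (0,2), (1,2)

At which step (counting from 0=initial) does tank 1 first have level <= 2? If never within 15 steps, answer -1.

Answer: -1

Derivation:
Step 1: flows [1->0,2->0,1->2] -> levels [2 7 8]
Step 2: flows [1->0,2->0,2->1] -> levels [4 7 6]
Step 3: flows [1->0,2->0,1->2] -> levels [6 5 6]
Step 4: flows [0->1,0=2,2->1] -> levels [5 7 5]
Step 5: flows [1->0,0=2,1->2] -> levels [6 5 6]
  -> period-2 cycle (repeats step 3); tank 1 never drops to <=2
Tank 1 never reaches <=2 within 15 steps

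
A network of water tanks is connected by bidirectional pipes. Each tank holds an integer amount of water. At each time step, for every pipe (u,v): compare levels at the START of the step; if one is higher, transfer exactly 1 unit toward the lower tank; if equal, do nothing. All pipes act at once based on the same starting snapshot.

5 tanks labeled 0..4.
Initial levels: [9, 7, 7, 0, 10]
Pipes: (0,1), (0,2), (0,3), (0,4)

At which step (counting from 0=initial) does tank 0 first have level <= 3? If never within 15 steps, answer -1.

Answer: -1

Derivation:
Step 1: flows [0->1,0->2,0->3,4->0] -> levels [7 8 8 1 9]
Step 2: flows [1->0,2->0,0->3,4->0] -> levels [9 7 7 2 8]
Step 3: flows [0->1,0->2,0->3,0->4] -> levels [5 8 8 3 9]
Step 4: flows [1->0,2->0,0->3,4->0] -> levels [7 7 7 4 8]
Step 5: flows [0=1,0=2,0->3,4->0] -> levels [7 7 7 5 7]
Step 6: flows [0=1,0=2,0->3,0=4] -> levels [6 7 7 6 7]
Step 7: flows [1->0,2->0,0=3,4->0] -> levels [9 6 6 6 6]
Step 8: flows [0->1,0->2,0->3,0->4] -> levels [5 7 7 7 7]
Step 9: flows [1->0,2->0,3->0,4->0] -> levels [9 6 6 6 6]
  -> period-2 cycle (repeats step 7); tank 0 never drops to <=3
Tank 0 never reaches <=3 within 15 steps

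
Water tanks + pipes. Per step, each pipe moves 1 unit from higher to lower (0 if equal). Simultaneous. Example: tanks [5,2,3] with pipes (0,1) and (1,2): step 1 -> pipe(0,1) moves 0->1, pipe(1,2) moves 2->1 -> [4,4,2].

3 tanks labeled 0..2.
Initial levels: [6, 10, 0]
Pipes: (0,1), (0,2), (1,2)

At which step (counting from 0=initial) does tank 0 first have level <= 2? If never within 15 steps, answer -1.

Step 1: flows [1->0,0->2,1->2] -> levels [6 8 2]
Step 2: flows [1->0,0->2,1->2] -> levels [6 6 4]
Step 3: flows [0=1,0->2,1->2] -> levels [5 5 6]
Step 4: flows [0=1,2->0,2->1] -> levels [6 6 4]
  -> period-2 cycle (repeats step 2); tank 0 never drops to <=2
Tank 0 never reaches <=2 within 15 steps

Answer: -1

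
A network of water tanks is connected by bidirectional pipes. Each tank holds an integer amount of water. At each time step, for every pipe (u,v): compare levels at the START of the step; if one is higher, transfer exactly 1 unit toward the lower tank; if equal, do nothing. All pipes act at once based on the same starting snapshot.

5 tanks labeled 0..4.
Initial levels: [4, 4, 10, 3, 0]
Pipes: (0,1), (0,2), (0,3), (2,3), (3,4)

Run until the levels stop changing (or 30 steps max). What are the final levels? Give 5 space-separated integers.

Step 1: flows [0=1,2->0,0->3,2->3,3->4] -> levels [4 4 8 4 1]
Step 2: flows [0=1,2->0,0=3,2->3,3->4] -> levels [5 4 6 4 2]
Step 3: flows [0->1,2->0,0->3,2->3,3->4] -> levels [4 5 4 5 3]
Step 4: flows [1->0,0=2,3->0,3->2,3->4] -> levels [6 4 5 2 4]
Step 5: flows [0->1,0->2,0->3,2->3,4->3] -> levels [3 5 5 5 3]
Step 6: flows [1->0,2->0,3->0,2=3,3->4] -> levels [6 4 4 3 4]
Step 7: flows [0->1,0->2,0->3,2->3,4->3] -> levels [3 5 4 6 3]
Step 8: flows [1->0,2->0,3->0,3->2,3->4] -> levels [6 4 4 3 4]
  -> period-2 cycle: step 8 state = step 6 state; never stabilizes
  -> state at step 30: (30-6) mod 2 = 0, same as step 6 -> [6 4 4 3 4]

Answer: 6 4 4 3 4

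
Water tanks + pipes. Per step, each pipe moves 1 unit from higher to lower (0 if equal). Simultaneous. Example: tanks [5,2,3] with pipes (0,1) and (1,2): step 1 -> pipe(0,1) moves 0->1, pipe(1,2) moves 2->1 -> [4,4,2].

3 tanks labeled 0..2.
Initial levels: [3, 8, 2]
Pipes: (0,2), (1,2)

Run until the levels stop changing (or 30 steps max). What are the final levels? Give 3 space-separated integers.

Step 1: flows [0->2,1->2] -> levels [2 7 4]
Step 2: flows [2->0,1->2] -> levels [3 6 4]
Step 3: flows [2->0,1->2] -> levels [4 5 4]
Step 4: flows [0=2,1->2] -> levels [4 4 5]
Step 5: flows [2->0,2->1] -> levels [5 5 3]
Step 6: flows [0->2,1->2] -> levels [4 4 5]
  -> period-2 cycle: step 6 state = step 4 state; never stabilizes
  -> state at step 30: (30-4) mod 2 = 0, same as step 4 -> [4 4 5]

Answer: 4 4 5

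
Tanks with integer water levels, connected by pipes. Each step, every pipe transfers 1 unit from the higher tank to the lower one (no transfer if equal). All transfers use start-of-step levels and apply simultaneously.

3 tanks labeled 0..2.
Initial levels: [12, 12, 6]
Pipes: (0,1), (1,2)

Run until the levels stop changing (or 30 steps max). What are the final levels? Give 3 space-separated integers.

Step 1: flows [0=1,1->2] -> levels [12 11 7]
Step 2: flows [0->1,1->2] -> levels [11 11 8]
Step 3: flows [0=1,1->2] -> levels [11 10 9]
Step 4: flows [0->1,1->2] -> levels [10 10 10]
Step 5: flows [0=1,1=2] -> levels [10 10 10]
  -> stable (no change)

Answer: 10 10 10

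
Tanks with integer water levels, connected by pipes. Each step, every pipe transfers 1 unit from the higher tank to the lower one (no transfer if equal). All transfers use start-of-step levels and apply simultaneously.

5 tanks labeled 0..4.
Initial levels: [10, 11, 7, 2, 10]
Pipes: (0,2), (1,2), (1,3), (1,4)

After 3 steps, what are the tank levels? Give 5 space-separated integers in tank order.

Step 1: flows [0->2,1->2,1->3,1->4] -> levels [9 8 9 3 11]
Step 2: flows [0=2,2->1,1->3,4->1] -> levels [9 9 8 4 10]
Step 3: flows [0->2,1->2,1->3,4->1] -> levels [8 8 10 5 9]

Answer: 8 8 10 5 9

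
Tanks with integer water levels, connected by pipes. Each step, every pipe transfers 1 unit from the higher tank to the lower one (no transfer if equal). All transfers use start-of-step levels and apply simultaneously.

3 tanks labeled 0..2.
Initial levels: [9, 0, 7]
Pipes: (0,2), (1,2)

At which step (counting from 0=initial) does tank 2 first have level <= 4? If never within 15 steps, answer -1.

Answer: 7

Derivation:
Step 1: flows [0->2,2->1] -> levels [8 1 7]
Step 2: flows [0->2,2->1] -> levels [7 2 7]
Step 3: flows [0=2,2->1] -> levels [7 3 6]
Step 4: flows [0->2,2->1] -> levels [6 4 6]
Step 5: flows [0=2,2->1] -> levels [6 5 5]
Step 6: flows [0->2,1=2] -> levels [5 5 6]
Step 7: flows [2->0,2->1] -> levels [6 6 4]
Tank 2 first reaches <=4 at step 7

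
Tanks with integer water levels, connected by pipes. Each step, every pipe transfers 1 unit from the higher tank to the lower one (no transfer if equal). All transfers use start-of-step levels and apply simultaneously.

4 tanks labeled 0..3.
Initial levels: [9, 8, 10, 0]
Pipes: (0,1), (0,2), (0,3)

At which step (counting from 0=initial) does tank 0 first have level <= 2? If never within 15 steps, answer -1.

Step 1: flows [0->1,2->0,0->3] -> levels [8 9 9 1]
Step 2: flows [1->0,2->0,0->3] -> levels [9 8 8 2]
Step 3: flows [0->1,0->2,0->3] -> levels [6 9 9 3]
Step 4: flows [1->0,2->0,0->3] -> levels [7 8 8 4]
Step 5: flows [1->0,2->0,0->3] -> levels [8 7 7 5]
Step 6: flows [0->1,0->2,0->3] -> levels [5 8 8 6]
Step 7: flows [1->0,2->0,3->0] -> levels [8 7 7 5]
  -> period-2 cycle (repeats step 5); tank 0 never drops to <=2
Tank 0 never reaches <=2 within 15 steps

Answer: -1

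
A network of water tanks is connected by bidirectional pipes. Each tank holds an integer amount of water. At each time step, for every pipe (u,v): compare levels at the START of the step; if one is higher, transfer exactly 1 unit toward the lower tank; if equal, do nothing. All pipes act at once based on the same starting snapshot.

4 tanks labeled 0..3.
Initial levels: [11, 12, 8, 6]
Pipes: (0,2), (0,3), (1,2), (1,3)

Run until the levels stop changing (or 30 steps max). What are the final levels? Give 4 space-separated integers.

Step 1: flows [0->2,0->3,1->2,1->3] -> levels [9 10 10 8]
Step 2: flows [2->0,0->3,1=2,1->3] -> levels [9 9 9 10]
Step 3: flows [0=2,3->0,1=2,3->1] -> levels [10 10 9 8]
Step 4: flows [0->2,0->3,1->2,1->3] -> levels [8 8 11 10]
Step 5: flows [2->0,3->0,2->1,3->1] -> levels [10 10 9 8]
  -> period-2 cycle: step 5 state = step 3 state; never stabilizes
  -> state at step 30: (30-3) mod 2 = 1, same as step 4 -> [8 8 11 10]

Answer: 8 8 11 10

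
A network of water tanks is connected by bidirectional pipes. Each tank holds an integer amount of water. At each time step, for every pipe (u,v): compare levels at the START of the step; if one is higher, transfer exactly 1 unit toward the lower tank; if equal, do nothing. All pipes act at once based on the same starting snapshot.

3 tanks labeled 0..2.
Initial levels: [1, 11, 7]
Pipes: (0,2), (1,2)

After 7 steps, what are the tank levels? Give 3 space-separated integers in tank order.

Step 1: flows [2->0,1->2] -> levels [2 10 7]
Step 2: flows [2->0,1->2] -> levels [3 9 7]
Step 3: flows [2->0,1->2] -> levels [4 8 7]
Step 4: flows [2->0,1->2] -> levels [5 7 7]
Step 5: flows [2->0,1=2] -> levels [6 7 6]
Step 6: flows [0=2,1->2] -> levels [6 6 7]
Step 7: flows [2->0,2->1] -> levels [7 7 5]

Answer: 7 7 5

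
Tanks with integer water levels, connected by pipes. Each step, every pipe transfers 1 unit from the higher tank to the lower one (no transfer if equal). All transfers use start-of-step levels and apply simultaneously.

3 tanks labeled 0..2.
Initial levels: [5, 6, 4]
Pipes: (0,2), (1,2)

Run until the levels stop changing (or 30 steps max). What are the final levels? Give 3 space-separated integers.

Answer: 5 6 4

Derivation:
Step 1: flows [0->2,1->2] -> levels [4 5 6]
Step 2: flows [2->0,2->1] -> levels [5 6 4]
  -> period-2 cycle: step 2 state = step 0 state; never stabilizes
  -> state at step 30: (30-0) mod 2 = 0, same as step 0 -> [5 6 4]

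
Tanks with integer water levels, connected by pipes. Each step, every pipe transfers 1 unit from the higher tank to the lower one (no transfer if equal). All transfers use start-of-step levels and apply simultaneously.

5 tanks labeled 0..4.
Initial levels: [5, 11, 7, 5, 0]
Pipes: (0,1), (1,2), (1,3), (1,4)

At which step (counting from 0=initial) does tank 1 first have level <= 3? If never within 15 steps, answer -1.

Answer: 4

Derivation:
Step 1: flows [1->0,1->2,1->3,1->4] -> levels [6 7 8 6 1]
Step 2: flows [1->0,2->1,1->3,1->4] -> levels [7 5 7 7 2]
Step 3: flows [0->1,2->1,3->1,1->4] -> levels [6 7 6 6 3]
Step 4: flows [1->0,1->2,1->3,1->4] -> levels [7 3 7 7 4]
Tank 1 first reaches <=3 at step 4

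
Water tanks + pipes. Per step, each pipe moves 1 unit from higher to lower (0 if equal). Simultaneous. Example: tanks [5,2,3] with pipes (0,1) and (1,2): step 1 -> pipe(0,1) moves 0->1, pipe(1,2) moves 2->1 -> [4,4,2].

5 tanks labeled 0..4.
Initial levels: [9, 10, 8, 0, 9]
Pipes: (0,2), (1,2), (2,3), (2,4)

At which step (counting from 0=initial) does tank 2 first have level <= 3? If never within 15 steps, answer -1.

Answer: -1

Derivation:
Step 1: flows [0->2,1->2,2->3,4->2] -> levels [8 9 10 1 8]
Step 2: flows [2->0,2->1,2->3,2->4] -> levels [9 10 6 2 9]
Step 3: flows [0->2,1->2,2->3,4->2] -> levels [8 9 8 3 8]
Step 4: flows [0=2,1->2,2->3,2=4] -> levels [8 8 8 4 8]
Step 5: flows [0=2,1=2,2->3,2=4] -> levels [8 8 7 5 8]
Step 6: flows [0->2,1->2,2->3,4->2] -> levels [7 7 9 6 7]
Step 7: flows [2->0,2->1,2->3,2->4] -> levels [8 8 5 7 8]
Step 8: flows [0->2,1->2,3->2,4->2] -> levels [7 7 9 6 7]
  -> period-2 cycle (repeats step 6); tank 2 never drops to <=3
Tank 2 never reaches <=3 within 15 steps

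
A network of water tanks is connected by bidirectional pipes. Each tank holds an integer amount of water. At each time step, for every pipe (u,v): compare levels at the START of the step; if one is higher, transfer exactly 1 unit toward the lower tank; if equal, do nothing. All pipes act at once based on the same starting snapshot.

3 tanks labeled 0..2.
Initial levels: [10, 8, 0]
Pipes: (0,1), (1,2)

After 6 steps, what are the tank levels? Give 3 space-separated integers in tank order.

Step 1: flows [0->1,1->2] -> levels [9 8 1]
Step 2: flows [0->1,1->2] -> levels [8 8 2]
Step 3: flows [0=1,1->2] -> levels [8 7 3]
Step 4: flows [0->1,1->2] -> levels [7 7 4]
Step 5: flows [0=1,1->2] -> levels [7 6 5]
Step 6: flows [0->1,1->2] -> levels [6 6 6]

Answer: 6 6 6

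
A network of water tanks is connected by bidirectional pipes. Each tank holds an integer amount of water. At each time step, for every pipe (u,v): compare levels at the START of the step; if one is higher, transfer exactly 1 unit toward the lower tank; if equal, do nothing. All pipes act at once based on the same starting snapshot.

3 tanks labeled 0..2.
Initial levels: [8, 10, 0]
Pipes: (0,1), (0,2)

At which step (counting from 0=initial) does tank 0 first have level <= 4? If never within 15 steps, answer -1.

Step 1: flows [1->0,0->2] -> levels [8 9 1]
Step 2: flows [1->0,0->2] -> levels [8 8 2]
Step 3: flows [0=1,0->2] -> levels [7 8 3]
Step 4: flows [1->0,0->2] -> levels [7 7 4]
Step 5: flows [0=1,0->2] -> levels [6 7 5]
Step 6: flows [1->0,0->2] -> levels [6 6 6]
Step 7: flows [0=1,0=2] -> levels [6 6 6]
  -> stable; tank 0 stays at 6 > 4
Tank 0 never reaches <=4 within 15 steps

Answer: -1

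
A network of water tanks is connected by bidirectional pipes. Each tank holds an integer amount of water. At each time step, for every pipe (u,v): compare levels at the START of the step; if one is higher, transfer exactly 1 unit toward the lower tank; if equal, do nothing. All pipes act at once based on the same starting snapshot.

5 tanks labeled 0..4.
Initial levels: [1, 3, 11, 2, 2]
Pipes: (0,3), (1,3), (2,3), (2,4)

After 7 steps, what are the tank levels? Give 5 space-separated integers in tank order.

Step 1: flows [3->0,1->3,2->3,2->4] -> levels [2 2 9 3 3]
Step 2: flows [3->0,3->1,2->3,2->4] -> levels [3 3 7 2 4]
Step 3: flows [0->3,1->3,2->3,2->4] -> levels [2 2 5 5 5]
Step 4: flows [3->0,3->1,2=3,2=4] -> levels [3 3 5 3 5]
Step 5: flows [0=3,1=3,2->3,2=4] -> levels [3 3 4 4 5]
Step 6: flows [3->0,3->1,2=3,4->2] -> levels [4 4 5 2 4]
Step 7: flows [0->3,1->3,2->3,2->4] -> levels [3 3 3 5 5]

Answer: 3 3 3 5 5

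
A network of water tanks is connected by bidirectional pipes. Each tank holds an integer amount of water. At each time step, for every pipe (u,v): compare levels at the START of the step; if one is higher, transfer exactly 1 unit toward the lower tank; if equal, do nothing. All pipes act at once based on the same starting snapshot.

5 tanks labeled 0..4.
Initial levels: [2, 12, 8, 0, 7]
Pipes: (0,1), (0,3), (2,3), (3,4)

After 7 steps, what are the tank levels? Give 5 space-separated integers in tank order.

Step 1: flows [1->0,0->3,2->3,4->3] -> levels [2 11 7 3 6]
Step 2: flows [1->0,3->0,2->3,4->3] -> levels [4 10 6 4 5]
Step 3: flows [1->0,0=3,2->3,4->3] -> levels [5 9 5 6 4]
Step 4: flows [1->0,3->0,3->2,3->4] -> levels [7 8 6 3 5]
Step 5: flows [1->0,0->3,2->3,4->3] -> levels [7 7 5 6 4]
Step 6: flows [0=1,0->3,3->2,3->4] -> levels [6 7 6 5 5]
Step 7: flows [1->0,0->3,2->3,3=4] -> levels [6 6 5 7 5]

Answer: 6 6 5 7 5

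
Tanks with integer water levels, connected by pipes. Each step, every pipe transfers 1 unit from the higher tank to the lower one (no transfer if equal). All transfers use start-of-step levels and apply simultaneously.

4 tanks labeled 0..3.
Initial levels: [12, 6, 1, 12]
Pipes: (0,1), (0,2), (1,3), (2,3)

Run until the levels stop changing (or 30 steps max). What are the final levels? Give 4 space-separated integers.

Answer: 7 8 9 7

Derivation:
Step 1: flows [0->1,0->2,3->1,3->2] -> levels [10 8 3 10]
Step 2: flows [0->1,0->2,3->1,3->2] -> levels [8 10 5 8]
Step 3: flows [1->0,0->2,1->3,3->2] -> levels [8 8 7 8]
Step 4: flows [0=1,0->2,1=3,3->2] -> levels [7 8 9 7]
Step 5: flows [1->0,2->0,1->3,2->3] -> levels [9 6 7 9]
Step 6: flows [0->1,0->2,3->1,3->2] -> levels [7 8 9 7]
  -> period-2 cycle: step 6 state = step 4 state; never stabilizes
  -> state at step 30: (30-4) mod 2 = 0, same as step 4 -> [7 8 9 7]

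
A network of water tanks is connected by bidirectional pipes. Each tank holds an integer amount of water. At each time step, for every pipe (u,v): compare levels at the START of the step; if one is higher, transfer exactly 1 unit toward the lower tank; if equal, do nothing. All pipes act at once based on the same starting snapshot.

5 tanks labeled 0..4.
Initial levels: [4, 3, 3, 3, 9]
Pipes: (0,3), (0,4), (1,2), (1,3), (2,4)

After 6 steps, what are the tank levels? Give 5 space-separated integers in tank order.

Step 1: flows [0->3,4->0,1=2,1=3,4->2] -> levels [4 3 4 4 7]
Step 2: flows [0=3,4->0,2->1,3->1,4->2] -> levels [5 5 4 3 5]
Step 3: flows [0->3,0=4,1->2,1->3,4->2] -> levels [4 3 6 5 4]
Step 4: flows [3->0,0=4,2->1,3->1,2->4] -> levels [5 5 4 3 5]
  -> period-2 cycle: step 4 state = step 2 state
  -> state at step 6: (6-2) mod 2 = 0, same as step 2 -> [5 5 4 3 5]

Answer: 5 5 4 3 5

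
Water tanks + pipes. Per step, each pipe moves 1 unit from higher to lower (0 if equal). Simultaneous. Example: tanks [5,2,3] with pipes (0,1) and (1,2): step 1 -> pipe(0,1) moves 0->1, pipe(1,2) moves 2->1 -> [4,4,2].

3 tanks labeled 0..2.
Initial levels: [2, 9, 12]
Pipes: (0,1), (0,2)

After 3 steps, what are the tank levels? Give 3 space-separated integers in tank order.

Step 1: flows [1->0,2->0] -> levels [4 8 11]
Step 2: flows [1->0,2->0] -> levels [6 7 10]
Step 3: flows [1->0,2->0] -> levels [8 6 9]

Answer: 8 6 9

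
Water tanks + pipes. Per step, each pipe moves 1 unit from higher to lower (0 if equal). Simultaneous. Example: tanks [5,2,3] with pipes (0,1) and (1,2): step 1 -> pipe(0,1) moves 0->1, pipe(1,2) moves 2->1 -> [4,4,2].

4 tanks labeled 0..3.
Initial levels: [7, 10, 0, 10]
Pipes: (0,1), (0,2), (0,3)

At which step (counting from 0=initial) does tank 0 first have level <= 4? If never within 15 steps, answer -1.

Step 1: flows [1->0,0->2,3->0] -> levels [8 9 1 9]
Step 2: flows [1->0,0->2,3->0] -> levels [9 8 2 8]
Step 3: flows [0->1,0->2,0->3] -> levels [6 9 3 9]
Step 4: flows [1->0,0->2,3->0] -> levels [7 8 4 8]
Step 5: flows [1->0,0->2,3->0] -> levels [8 7 5 7]
Step 6: flows [0->1,0->2,0->3] -> levels [5 8 6 8]
Step 7: flows [1->0,2->0,3->0] -> levels [8 7 5 7]
  -> period-2 cycle (repeats step 5); tank 0 never drops to <=4
Tank 0 never reaches <=4 within 15 steps

Answer: -1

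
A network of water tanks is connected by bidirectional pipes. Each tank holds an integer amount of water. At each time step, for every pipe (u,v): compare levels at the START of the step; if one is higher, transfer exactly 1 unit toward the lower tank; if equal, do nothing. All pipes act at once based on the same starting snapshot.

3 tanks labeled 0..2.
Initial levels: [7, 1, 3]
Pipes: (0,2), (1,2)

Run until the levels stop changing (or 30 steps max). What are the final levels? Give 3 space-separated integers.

Answer: 4 4 3

Derivation:
Step 1: flows [0->2,2->1] -> levels [6 2 3]
Step 2: flows [0->2,2->1] -> levels [5 3 3]
Step 3: flows [0->2,1=2] -> levels [4 3 4]
Step 4: flows [0=2,2->1] -> levels [4 4 3]
Step 5: flows [0->2,1->2] -> levels [3 3 5]
Step 6: flows [2->0,2->1] -> levels [4 4 3]
  -> period-2 cycle: step 6 state = step 4 state; never stabilizes
  -> state at step 30: (30-4) mod 2 = 0, same as step 4 -> [4 4 3]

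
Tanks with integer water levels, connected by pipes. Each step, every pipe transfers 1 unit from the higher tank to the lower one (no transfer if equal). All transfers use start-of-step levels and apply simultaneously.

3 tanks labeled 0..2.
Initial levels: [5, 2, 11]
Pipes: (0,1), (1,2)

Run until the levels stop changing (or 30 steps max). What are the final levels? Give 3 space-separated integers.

Step 1: flows [0->1,2->1] -> levels [4 4 10]
Step 2: flows [0=1,2->1] -> levels [4 5 9]
Step 3: flows [1->0,2->1] -> levels [5 5 8]
Step 4: flows [0=1,2->1] -> levels [5 6 7]
Step 5: flows [1->0,2->1] -> levels [6 6 6]
Step 6: flows [0=1,1=2] -> levels [6 6 6]
  -> stable (no change)

Answer: 6 6 6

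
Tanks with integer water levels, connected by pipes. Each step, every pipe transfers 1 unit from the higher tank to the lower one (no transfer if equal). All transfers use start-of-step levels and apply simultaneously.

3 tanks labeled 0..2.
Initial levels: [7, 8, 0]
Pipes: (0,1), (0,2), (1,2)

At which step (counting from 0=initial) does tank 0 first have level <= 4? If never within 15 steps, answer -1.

Step 1: flows [1->0,0->2,1->2] -> levels [7 6 2]
Step 2: flows [0->1,0->2,1->2] -> levels [5 6 4]
Step 3: flows [1->0,0->2,1->2] -> levels [5 4 6]
Step 4: flows [0->1,2->0,2->1] -> levels [5 6 4]
  -> period-2 cycle (repeats step 2); tank 0 never drops to <=4
Tank 0 never reaches <=4 within 15 steps

Answer: -1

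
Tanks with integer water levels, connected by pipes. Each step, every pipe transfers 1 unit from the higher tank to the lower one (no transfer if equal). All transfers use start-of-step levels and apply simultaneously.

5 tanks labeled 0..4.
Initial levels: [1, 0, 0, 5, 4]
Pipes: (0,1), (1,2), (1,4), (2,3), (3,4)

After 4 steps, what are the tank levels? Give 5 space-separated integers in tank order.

Step 1: flows [0->1,1=2,4->1,3->2,3->4] -> levels [0 2 1 3 4]
Step 2: flows [1->0,1->2,4->1,3->2,4->3] -> levels [1 1 3 3 2]
Step 3: flows [0=1,2->1,4->1,2=3,3->4] -> levels [1 3 2 2 2]
Step 4: flows [1->0,1->2,1->4,2=3,3=4] -> levels [2 0 3 2 3]

Answer: 2 0 3 2 3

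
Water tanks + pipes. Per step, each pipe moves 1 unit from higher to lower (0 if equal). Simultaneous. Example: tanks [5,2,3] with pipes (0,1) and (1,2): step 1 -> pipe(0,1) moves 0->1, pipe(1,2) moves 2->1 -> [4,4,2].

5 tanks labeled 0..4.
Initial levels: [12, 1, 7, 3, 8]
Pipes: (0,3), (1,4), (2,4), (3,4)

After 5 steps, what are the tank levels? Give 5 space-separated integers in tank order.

Answer: 7 5 5 7 7

Derivation:
Step 1: flows [0->3,4->1,4->2,4->3] -> levels [11 2 8 5 5]
Step 2: flows [0->3,4->1,2->4,3=4] -> levels [10 3 7 6 5]
Step 3: flows [0->3,4->1,2->4,3->4] -> levels [9 4 6 6 6]
Step 4: flows [0->3,4->1,2=4,3=4] -> levels [8 5 6 7 5]
Step 5: flows [0->3,1=4,2->4,3->4] -> levels [7 5 5 7 7]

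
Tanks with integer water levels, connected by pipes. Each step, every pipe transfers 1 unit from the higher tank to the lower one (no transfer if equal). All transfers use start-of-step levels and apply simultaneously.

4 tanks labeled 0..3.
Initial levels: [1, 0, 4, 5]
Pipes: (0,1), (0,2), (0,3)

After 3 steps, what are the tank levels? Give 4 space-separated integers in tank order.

Step 1: flows [0->1,2->0,3->0] -> levels [2 1 3 4]
Step 2: flows [0->1,2->0,3->0] -> levels [3 2 2 3]
Step 3: flows [0->1,0->2,0=3] -> levels [1 3 3 3]

Answer: 1 3 3 3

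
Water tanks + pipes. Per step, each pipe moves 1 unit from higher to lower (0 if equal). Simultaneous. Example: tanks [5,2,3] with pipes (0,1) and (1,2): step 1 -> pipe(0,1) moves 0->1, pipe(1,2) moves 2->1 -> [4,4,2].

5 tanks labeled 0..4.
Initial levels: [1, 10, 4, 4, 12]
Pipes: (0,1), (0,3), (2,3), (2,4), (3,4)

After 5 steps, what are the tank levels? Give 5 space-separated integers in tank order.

Answer: 5 7 6 7 6

Derivation:
Step 1: flows [1->0,3->0,2=3,4->2,4->3] -> levels [3 9 5 4 10]
Step 2: flows [1->0,3->0,2->3,4->2,4->3] -> levels [5 8 5 5 8]
Step 3: flows [1->0,0=3,2=3,4->2,4->3] -> levels [6 7 6 6 6]
Step 4: flows [1->0,0=3,2=3,2=4,3=4] -> levels [7 6 6 6 6]
Step 5: flows [0->1,0->3,2=3,2=4,3=4] -> levels [5 7 6 7 6]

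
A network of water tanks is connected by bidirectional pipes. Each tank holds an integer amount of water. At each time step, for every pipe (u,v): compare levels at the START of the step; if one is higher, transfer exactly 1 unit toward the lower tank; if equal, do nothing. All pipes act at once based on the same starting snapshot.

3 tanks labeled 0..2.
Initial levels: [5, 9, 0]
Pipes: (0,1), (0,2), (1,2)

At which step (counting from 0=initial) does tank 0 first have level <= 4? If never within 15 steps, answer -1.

Step 1: flows [1->0,0->2,1->2] -> levels [5 7 2]
Step 2: flows [1->0,0->2,1->2] -> levels [5 5 4]
Step 3: flows [0=1,0->2,1->2] -> levels [4 4 6]
Tank 0 first reaches <=4 at step 3

Answer: 3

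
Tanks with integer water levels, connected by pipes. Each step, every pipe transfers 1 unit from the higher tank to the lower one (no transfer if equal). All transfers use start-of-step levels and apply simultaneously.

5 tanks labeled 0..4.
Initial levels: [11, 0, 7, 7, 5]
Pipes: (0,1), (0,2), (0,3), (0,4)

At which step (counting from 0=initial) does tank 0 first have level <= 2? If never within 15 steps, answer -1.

Answer: -1

Derivation:
Step 1: flows [0->1,0->2,0->3,0->4] -> levels [7 1 8 8 6]
Step 2: flows [0->1,2->0,3->0,0->4] -> levels [7 2 7 7 7]
Step 3: flows [0->1,0=2,0=3,0=4] -> levels [6 3 7 7 7]
Step 4: flows [0->1,2->0,3->0,4->0] -> levels [8 4 6 6 6]
Step 5: flows [0->1,0->2,0->3,0->4] -> levels [4 5 7 7 7]
Step 6: flows [1->0,2->0,3->0,4->0] -> levels [8 4 6 6 6]
  -> period-2 cycle (repeats step 4); tank 0 never drops to <=2
Tank 0 never reaches <=2 within 15 steps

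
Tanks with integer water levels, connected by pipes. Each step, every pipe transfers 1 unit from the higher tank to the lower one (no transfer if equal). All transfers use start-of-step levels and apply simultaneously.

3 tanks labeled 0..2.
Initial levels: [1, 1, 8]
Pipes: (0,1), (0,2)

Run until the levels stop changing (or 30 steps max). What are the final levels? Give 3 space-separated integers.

Step 1: flows [0=1,2->0] -> levels [2 1 7]
Step 2: flows [0->1,2->0] -> levels [2 2 6]
Step 3: flows [0=1,2->0] -> levels [3 2 5]
Step 4: flows [0->1,2->0] -> levels [3 3 4]
Step 5: flows [0=1,2->0] -> levels [4 3 3]
Step 6: flows [0->1,0->2] -> levels [2 4 4]
Step 7: flows [1->0,2->0] -> levels [4 3 3]
  -> period-2 cycle: step 7 state = step 5 state; never stabilizes
  -> state at step 30: (30-5) mod 2 = 1, same as step 6 -> [2 4 4]

Answer: 2 4 4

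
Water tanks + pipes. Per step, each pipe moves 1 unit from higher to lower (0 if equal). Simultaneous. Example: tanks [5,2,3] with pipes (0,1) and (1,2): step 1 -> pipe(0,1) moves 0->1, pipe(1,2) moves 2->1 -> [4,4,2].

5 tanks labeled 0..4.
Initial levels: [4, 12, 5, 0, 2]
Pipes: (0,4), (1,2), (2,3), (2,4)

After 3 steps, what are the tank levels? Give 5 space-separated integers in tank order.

Answer: 3 9 3 3 5

Derivation:
Step 1: flows [0->4,1->2,2->3,2->4] -> levels [3 11 4 1 4]
Step 2: flows [4->0,1->2,2->3,2=4] -> levels [4 10 4 2 3]
Step 3: flows [0->4,1->2,2->3,2->4] -> levels [3 9 3 3 5]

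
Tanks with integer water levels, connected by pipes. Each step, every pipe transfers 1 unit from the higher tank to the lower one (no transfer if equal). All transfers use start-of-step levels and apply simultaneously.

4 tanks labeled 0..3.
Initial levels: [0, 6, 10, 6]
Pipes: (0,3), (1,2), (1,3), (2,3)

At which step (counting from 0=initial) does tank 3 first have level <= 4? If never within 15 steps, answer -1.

Answer: 7

Derivation:
Step 1: flows [3->0,2->1,1=3,2->3] -> levels [1 7 8 6]
Step 2: flows [3->0,2->1,1->3,2->3] -> levels [2 7 6 7]
Step 3: flows [3->0,1->2,1=3,3->2] -> levels [3 6 8 5]
Step 4: flows [3->0,2->1,1->3,2->3] -> levels [4 6 6 6]
Step 5: flows [3->0,1=2,1=3,2=3] -> levels [5 6 6 5]
Step 6: flows [0=3,1=2,1->3,2->3] -> levels [5 5 5 7]
Step 7: flows [3->0,1=2,3->1,3->2] -> levels [6 6 6 4]
Tank 3 first reaches <=4 at step 7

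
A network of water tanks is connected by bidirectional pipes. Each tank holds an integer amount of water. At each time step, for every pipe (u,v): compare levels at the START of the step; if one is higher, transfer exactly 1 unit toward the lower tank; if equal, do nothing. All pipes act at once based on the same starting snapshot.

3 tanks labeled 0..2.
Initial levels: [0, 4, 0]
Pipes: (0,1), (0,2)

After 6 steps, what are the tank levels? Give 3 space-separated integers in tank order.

Answer: 0 2 2

Derivation:
Step 1: flows [1->0,0=2] -> levels [1 3 0]
Step 2: flows [1->0,0->2] -> levels [1 2 1]
Step 3: flows [1->0,0=2] -> levels [2 1 1]
Step 4: flows [0->1,0->2] -> levels [0 2 2]
Step 5: flows [1->0,2->0] -> levels [2 1 1]
  -> period-2 cycle: step 5 state = step 3 state
  -> state at step 6: (6-3) mod 2 = 1, same as step 4 -> [0 2 2]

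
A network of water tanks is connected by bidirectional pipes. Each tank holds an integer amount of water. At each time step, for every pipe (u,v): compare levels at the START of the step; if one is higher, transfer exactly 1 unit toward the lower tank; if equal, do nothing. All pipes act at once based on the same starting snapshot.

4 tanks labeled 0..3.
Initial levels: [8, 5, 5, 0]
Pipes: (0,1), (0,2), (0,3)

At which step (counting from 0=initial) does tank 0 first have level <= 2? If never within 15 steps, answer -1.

Answer: -1

Derivation:
Step 1: flows [0->1,0->2,0->3] -> levels [5 6 6 1]
Step 2: flows [1->0,2->0,0->3] -> levels [6 5 5 2]
Step 3: flows [0->1,0->2,0->3] -> levels [3 6 6 3]
Step 4: flows [1->0,2->0,0=3] -> levels [5 5 5 3]
Step 5: flows [0=1,0=2,0->3] -> levels [4 5 5 4]
Step 6: flows [1->0,2->0,0=3] -> levels [6 4 4 4]
Step 7: flows [0->1,0->2,0->3] -> levels [3 5 5 5]
Step 8: flows [1->0,2->0,3->0] -> levels [6 4 4 4]
  -> period-2 cycle (repeats step 6); tank 0 never drops to <=2
Tank 0 never reaches <=2 within 15 steps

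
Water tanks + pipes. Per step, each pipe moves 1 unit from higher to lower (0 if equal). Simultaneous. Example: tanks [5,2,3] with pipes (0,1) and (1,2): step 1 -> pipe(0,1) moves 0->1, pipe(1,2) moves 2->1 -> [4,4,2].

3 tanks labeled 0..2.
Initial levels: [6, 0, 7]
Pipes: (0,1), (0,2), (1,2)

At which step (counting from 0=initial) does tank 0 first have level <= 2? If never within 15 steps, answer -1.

Answer: -1

Derivation:
Step 1: flows [0->1,2->0,2->1] -> levels [6 2 5]
Step 2: flows [0->1,0->2,2->1] -> levels [4 4 5]
Step 3: flows [0=1,2->0,2->1] -> levels [5 5 3]
Step 4: flows [0=1,0->2,1->2] -> levels [4 4 5]
  -> period-2 cycle (repeats step 2); tank 0 never drops to <=2
Tank 0 never reaches <=2 within 15 steps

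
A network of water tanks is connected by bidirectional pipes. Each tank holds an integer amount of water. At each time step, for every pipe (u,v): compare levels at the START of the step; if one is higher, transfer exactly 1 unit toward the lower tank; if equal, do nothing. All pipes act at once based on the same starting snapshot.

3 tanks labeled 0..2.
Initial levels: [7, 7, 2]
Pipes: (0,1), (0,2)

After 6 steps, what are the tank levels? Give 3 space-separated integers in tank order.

Step 1: flows [0=1,0->2] -> levels [6 7 3]
Step 2: flows [1->0,0->2] -> levels [6 6 4]
Step 3: flows [0=1,0->2] -> levels [5 6 5]
Step 4: flows [1->0,0=2] -> levels [6 5 5]
Step 5: flows [0->1,0->2] -> levels [4 6 6]
Step 6: flows [1->0,2->0] -> levels [6 5 5]

Answer: 6 5 5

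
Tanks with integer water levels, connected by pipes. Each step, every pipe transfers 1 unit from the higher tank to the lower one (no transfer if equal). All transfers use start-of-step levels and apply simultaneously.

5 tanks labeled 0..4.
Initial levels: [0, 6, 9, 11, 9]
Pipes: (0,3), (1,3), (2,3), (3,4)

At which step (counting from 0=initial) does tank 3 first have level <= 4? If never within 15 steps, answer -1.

Step 1: flows [3->0,3->1,3->2,3->4] -> levels [1 7 10 7 10]
Step 2: flows [3->0,1=3,2->3,4->3] -> levels [2 7 9 8 9]
Step 3: flows [3->0,3->1,2->3,4->3] -> levels [3 8 8 8 8]
Step 4: flows [3->0,1=3,2=3,3=4] -> levels [4 8 8 7 8]
Step 5: flows [3->0,1->3,2->3,4->3] -> levels [5 7 7 9 7]
Step 6: flows [3->0,3->1,3->2,3->4] -> levels [6 8 8 5 8]
Step 7: flows [0->3,1->3,2->3,4->3] -> levels [5 7 7 9 7]
  -> period-2 cycle (repeats step 5); tank 3 never drops to <=4
Tank 3 never reaches <=4 within 15 steps

Answer: -1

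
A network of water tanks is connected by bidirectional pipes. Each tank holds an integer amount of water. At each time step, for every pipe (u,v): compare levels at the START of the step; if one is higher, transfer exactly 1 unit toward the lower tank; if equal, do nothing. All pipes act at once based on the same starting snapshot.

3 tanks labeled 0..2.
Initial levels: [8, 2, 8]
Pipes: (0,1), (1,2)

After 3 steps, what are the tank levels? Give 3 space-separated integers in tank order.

Answer: 6 6 6

Derivation:
Step 1: flows [0->1,2->1] -> levels [7 4 7]
Step 2: flows [0->1,2->1] -> levels [6 6 6]
Step 3: flows [0=1,1=2] -> levels [6 6 6]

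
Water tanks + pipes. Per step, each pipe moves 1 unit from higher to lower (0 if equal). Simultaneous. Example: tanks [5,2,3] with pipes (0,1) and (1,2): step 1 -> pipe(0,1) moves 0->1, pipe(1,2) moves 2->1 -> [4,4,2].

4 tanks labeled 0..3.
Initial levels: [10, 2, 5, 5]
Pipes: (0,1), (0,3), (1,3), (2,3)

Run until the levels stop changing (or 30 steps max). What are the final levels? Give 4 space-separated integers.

Answer: 6 6 6 4

Derivation:
Step 1: flows [0->1,0->3,3->1,2=3] -> levels [8 4 5 5]
Step 2: flows [0->1,0->3,3->1,2=3] -> levels [6 6 5 5]
Step 3: flows [0=1,0->3,1->3,2=3] -> levels [5 5 5 7]
Step 4: flows [0=1,3->0,3->1,3->2] -> levels [6 6 6 4]
Step 5: flows [0=1,0->3,1->3,2->3] -> levels [5 5 5 7]
  -> period-2 cycle: step 5 state = step 3 state; never stabilizes
  -> state at step 30: (30-3) mod 2 = 1, same as step 4 -> [6 6 6 4]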